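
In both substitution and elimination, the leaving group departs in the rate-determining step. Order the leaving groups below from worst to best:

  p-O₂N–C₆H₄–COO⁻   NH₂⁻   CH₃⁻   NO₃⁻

CH₃⁻ < NH₂⁻ < p-O₂N–C₆H₄–COO⁻ < NO₃⁻

NO₃⁻: pKₐ(HNO₃) ≈ -1.3
p-O₂N–C₆H₄–COO⁻: pKₐ(p-nitrobenzoic acid) ≈ 3.4
NH₂⁻: pKₐ(NH₃) ≈ 38
CH₃⁻: pKₐ(CH₄) ≈ 48
Reversing gives the worst-to-best order requested.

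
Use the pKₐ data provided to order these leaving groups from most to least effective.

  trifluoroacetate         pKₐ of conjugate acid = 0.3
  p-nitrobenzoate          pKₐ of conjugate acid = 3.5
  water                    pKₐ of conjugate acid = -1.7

Lower conjugate-acid pKₐ ⇒ weaker base ⇒ better leaving group.
Sorting by the given values: water (-1.7), trifluoroacetate (0.3), p-nitrobenzoate (3.5).

water > trifluoroacetate > p-nitrobenzoate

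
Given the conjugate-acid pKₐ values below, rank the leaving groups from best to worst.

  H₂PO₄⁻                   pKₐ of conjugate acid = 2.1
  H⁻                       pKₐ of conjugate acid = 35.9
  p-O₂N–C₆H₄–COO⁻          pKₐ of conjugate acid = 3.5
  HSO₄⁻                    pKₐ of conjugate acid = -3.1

Lower conjugate-acid pKₐ ⇒ weaker base ⇒ better leaving group.
Sorting by the given values: HSO₄⁻ (-3.1), H₂PO₄⁻ (2.1), p-O₂N–C₆H₄–COO⁻ (3.5), H⁻ (35.9).

HSO₄⁻ > H₂PO₄⁻ > p-O₂N–C₆H₄–COO⁻ > H⁻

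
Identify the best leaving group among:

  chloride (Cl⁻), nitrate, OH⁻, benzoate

chloride (Cl⁻)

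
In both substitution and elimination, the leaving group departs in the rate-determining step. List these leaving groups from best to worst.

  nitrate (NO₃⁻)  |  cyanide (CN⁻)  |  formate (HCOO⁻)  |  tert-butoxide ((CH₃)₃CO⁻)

nitrate (NO₃⁻) > formate (HCOO⁻) > cyanide (CN⁻) > tert-butoxide ((CH₃)₃CO⁻)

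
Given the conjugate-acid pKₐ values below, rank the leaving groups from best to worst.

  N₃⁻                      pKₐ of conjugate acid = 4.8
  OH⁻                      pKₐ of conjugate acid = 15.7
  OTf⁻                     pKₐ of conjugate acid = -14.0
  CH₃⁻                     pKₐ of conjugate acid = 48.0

OTf⁻ > N₃⁻ > OH⁻ > CH₃⁻

Lower conjugate-acid pKₐ ⇒ weaker base ⇒ better leaving group.
Sorting by the given values: OTf⁻ (-14.0), N₃⁻ (4.8), OH⁻ (15.7), CH₃⁻ (48.0).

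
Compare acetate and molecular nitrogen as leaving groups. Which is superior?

molecular nitrogen

molecular nitrogen is the better leaving group.
N₂ is the ultimate leaving group — it departs as an exceptionally stable neutral molecule, whereas acetate (pKₐ(CH₃COOH) ≈ 4.8) is far more basic.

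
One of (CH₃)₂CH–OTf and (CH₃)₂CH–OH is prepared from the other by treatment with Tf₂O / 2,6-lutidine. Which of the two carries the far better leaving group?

(CH₃)₂CH–OTf

From (CH₃)₂CH–OH the departing group would be OH⁻ (pKₐ(H₂O) ≈ 15.7). Strong base; essentially never leaves without prior activation.
From (CH₃)₂CH–OTf the leaving group is OTf⁻ (pKₐ(CF₃SO₃H (triflic acid)) ≈ -14). Charge spread over three oxygens and a CF₃ group; the premier leaving group in synthesis.
Treatment with Tf₂O / 2,6-lutidine works by converting the hydroxyl into a triflate, making (CH₃)₂CH–OTf enormously more reactive.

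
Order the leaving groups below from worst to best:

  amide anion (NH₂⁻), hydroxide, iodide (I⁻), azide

amide anion (NH₂⁻) < hydroxide < azide < iodide (I⁻)

Rank by basicity of the departing species: weakest base leaves most easily.
iodide (I⁻): pKₐ(HI) ≈ -10
azide: pKₐ(HN₃) ≈ 4.7
hydroxide: pKₐ(H₂O) ≈ 15.7
amide anion (NH₂⁻): pKₐ(NH₃) ≈ 38
Reversing gives the worst-to-best order requested.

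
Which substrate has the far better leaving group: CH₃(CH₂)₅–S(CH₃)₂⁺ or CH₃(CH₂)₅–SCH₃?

CH₃(CH₂)₅–S(CH₃)₂⁺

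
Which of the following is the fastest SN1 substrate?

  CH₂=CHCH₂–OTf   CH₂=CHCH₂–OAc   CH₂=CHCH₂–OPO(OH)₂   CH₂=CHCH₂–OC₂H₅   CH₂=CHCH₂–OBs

With the same alkyl group throughout, only the leaving group differentiates the rates.
Leaving-group ability tracks the stability of the departed species; conjugate-acid pKₐ is the usual yardstick (lower pKₐ → better LG).
CH₂=CHCH₂–OTf loses OTf⁻: pKₐ(CF₃SO₃H (triflic acid)) ≈ -14
CH₂=CHCH₂–OBs loses OBs⁻: pKₐ(p-BrC₆H₄SO₃H) ≈ -2.8
CH₂=CHCH₂–OPO(OH)₂ loses H₂PO₄⁻: pKₐ(H₃PO₄) ≈ 2.1
CH₂=CHCH₂–OAc loses AcO⁻: pKₐ(CH₃COOH) ≈ 4.8
CH₂=CHCH₂–OC₂H₅ loses CH₃CH₂O⁻: pKₐ(CH₃CH₂OH) ≈ 16

CH₂=CHCH₂–OTf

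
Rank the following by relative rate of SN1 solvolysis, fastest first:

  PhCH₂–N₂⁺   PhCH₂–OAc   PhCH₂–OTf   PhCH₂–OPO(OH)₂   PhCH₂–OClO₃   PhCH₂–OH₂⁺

PhCH₂–N₂⁺ > PhCH₂–OTf > PhCH₂–OClO₃ > PhCH₂–OH₂⁺ > PhCH₂–OPO(OH)₂ > PhCH₂–OAc

Identical carbon frameworks mean the comparison reduces to leaving-group quality.
Rank by basicity of the departing species: weakest base leaves most easily.
PhCH₂–N₂⁺ loses N₂: no meaningful conjugate acid; N₂ departs as an exceptionally stable neutral molecule
PhCH₂–OTf loses OTf⁻: pKₐ(CF₃SO₃H (triflic acid)) ≈ -14
PhCH₂–OClO₃ loses ClO₄⁻: pKₐ(HClO₄) ≈ -10
PhCH₂–OH₂⁺ loses H₂O: pKₐ(H₃O⁺) ≈ -1.7
PhCH₂–OPO(OH)₂ loses H₂PO₄⁻: pKₐ(H₃PO₄) ≈ 2.1
PhCH₂–OAc loses AcO⁻: pKₐ(CH₃COOH) ≈ 4.8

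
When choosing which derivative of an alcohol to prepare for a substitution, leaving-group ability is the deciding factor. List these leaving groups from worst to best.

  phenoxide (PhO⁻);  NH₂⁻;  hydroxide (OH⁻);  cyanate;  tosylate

Rank by basicity of the departing species: weakest base leaves most easily.
tosylate: pKₐ(p-CH₃C₆H₄SO₃H (TsOH)) ≈ -2.8
cyanate: pKₐ(HOCN) ≈ 3.5
phenoxide (PhO⁻): pKₐ(C₆H₅OH (phenol)) ≈ 10
hydroxide (OH⁻): pKₐ(H₂O) ≈ 15.7
NH₂⁻: pKₐ(NH₃) ≈ 38
Listed from poorest to best leaving group as asked.

NH₂⁻ < hydroxide (OH⁻) < phenoxide (PhO⁻) < cyanate < tosylate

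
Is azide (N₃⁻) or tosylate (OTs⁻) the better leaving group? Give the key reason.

tosylate (OTs⁻)

tosylate (OTs⁻) is the better leaving group.
pKₐ(p-CH₃C₆H₄SO₃H (TsOH)) ≈ -2.8 versus pKₐ(HN₃) ≈ 4.7: tosylate (OTs⁻) is the much weaker base.
Resonance-delocalised arenesulfonate.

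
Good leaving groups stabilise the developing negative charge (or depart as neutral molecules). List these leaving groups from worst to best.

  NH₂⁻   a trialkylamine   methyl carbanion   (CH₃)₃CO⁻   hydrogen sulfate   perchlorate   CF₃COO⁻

Leaving-group ability tracks the stability of the departed species; conjugate-acid pKₐ is the usual yardstick (lower pKₐ → better LG).
perchlorate: pKₐ(HClO₄) ≈ -10
hydrogen sulfate: pKₐ(H₂SO₄) ≈ -3
CF₃COO⁻: pKₐ(CF₃COOH) ≈ 0.2
a trialkylamine: pKₐ(R'₃NH⁺) ≈ 10.7
(CH₃)₃CO⁻: pKₐ(t-BuOH) ≈ 18
NH₂⁻: pKₐ(NH₃) ≈ 38
methyl carbanion: pKₐ(CH₄) ≈ 48
Reversing gives the worst-to-best order requested.

methyl carbanion < NH₂⁻ < (CH₃)₃CO⁻ < a trialkylamine < CF₃COO⁻ < hydrogen sulfate < perchlorate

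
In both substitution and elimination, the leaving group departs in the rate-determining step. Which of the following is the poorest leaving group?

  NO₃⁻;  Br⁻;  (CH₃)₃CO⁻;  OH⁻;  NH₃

Leaving-group ability tracks the stability of the departed species; conjugate-acid pKₐ is the usual yardstick (lower pKₐ → better LG).
Br⁻: pKₐ(HBr) ≈ -9
NO₃⁻: pKₐ(HNO₃) ≈ -1.3
NH₃: pKₐ(NH₄⁺) ≈ 9.2
OH⁻: pKₐ(H₂O) ≈ 15.7
(CH₃)₃CO⁻: pKₐ(t-BuOH) ≈ 18

(CH₃)₃CO⁻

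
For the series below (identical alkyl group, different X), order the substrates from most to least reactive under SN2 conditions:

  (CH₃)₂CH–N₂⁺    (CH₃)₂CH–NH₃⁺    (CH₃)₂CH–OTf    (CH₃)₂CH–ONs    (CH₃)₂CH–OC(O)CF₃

(CH₃)₂CH–N₂⁺ > (CH₃)₂CH–OTf > (CH₃)₂CH–ONs > (CH₃)₂CH–OC(O)CF₃ > (CH₃)₂CH–NH₃⁺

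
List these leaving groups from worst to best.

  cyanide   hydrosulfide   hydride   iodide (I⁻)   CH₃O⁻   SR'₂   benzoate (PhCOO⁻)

The more stable X⁻ (or X) is on its own — i.e. the weaker a base it is — the better a leaving group it makes.
iodide (I⁻): pKₐ(HI) ≈ -10
SR'₂: pKₐ(R'₂SH⁺) ≈ -7 — neutral; leaves from a sulfonium salt (R–SR'₂⁺)
benzoate (PhCOO⁻): pKₐ(C₆H₅COOH) ≈ 4.2 — aryl carboxylate
hydrosulfide: pKₐ(H₂S) ≈ 7
cyanide: pKₐ(HCN) ≈ 9.2
CH₃O⁻: pKₐ(CH₃OH) ≈ 15.5
hydride: pKₐ(H₂) ≈ 36 — extremely strong base; leaves only in special hydride-transfer contexts
The question asks for worst first, so the sequence is read in increasing leaving-group ability.

hydride < CH₃O⁻ < cyanide < hydrosulfide < benzoate (PhCOO⁻) < SR'₂ < iodide (I⁻)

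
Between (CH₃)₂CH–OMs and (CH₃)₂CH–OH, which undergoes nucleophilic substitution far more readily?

(CH₃)₂CH–OMs

From (CH₃)₂CH–OH the departing group would be OH⁻ (pKₐ(H₂O) ≈ 15.7). Strong base; essentially never leaves without prior activation.
From (CH₃)₂CH–OMs the leaving group is OMs⁻ (pKₐ(CH₃SO₃H (MsOH)) ≈ -1.9). Resonance-delocalised alkanesulfonate.
(In practice (CH₃)₂CH–OMs is made from (CH₃)₂CH–OH by treatment with MsCl / Et₃N, converting the hydroxyl into a mesylate.)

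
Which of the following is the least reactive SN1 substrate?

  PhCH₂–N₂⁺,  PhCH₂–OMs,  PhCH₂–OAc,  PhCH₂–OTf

PhCH₂–OAc

The skeletons are identical, so relative rate is governed entirely by leaving-group ability.
The more stable X⁻ (or X) is on its own — i.e. the weaker a base it is — the better a leaving group it makes.
PhCH₂–N₂⁺ loses N₂: no meaningful conjugate acid; N₂ departs as an exceptionally stable neutral molecule
PhCH₂–OTf loses OTf⁻: pKₐ(CF₃SO₃H (triflic acid)) ≈ -14
PhCH₂–OMs loses OMs⁻: pKₐ(CH₃SO₃H (MsOH)) ≈ -1.9
PhCH₂–OAc loses AcO⁻: pKₐ(CH₃COOH) ≈ 4.8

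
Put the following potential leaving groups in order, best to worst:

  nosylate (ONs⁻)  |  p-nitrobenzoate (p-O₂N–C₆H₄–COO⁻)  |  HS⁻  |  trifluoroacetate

Leaving-group ability tracks the stability of the departed species; conjugate-acid pKₐ is the usual yardstick (lower pKₐ → better LG).
nosylate (ONs⁻): pKₐ(p-O₂NC₆H₄SO₃H) ≈ -3.5
trifluoroacetate: pKₐ(CF₃COOH) ≈ 0.2
p-nitrobenzoate (p-O₂N–C₆H₄–COO⁻): pKₐ(p-nitrobenzoic acid) ≈ 3.4
HS⁻: pKₐ(H₂S) ≈ 7

nosylate (ONs⁻) > trifluoroacetate > p-nitrobenzoate (p-O₂N–C₆H₄–COO⁻) > HS⁻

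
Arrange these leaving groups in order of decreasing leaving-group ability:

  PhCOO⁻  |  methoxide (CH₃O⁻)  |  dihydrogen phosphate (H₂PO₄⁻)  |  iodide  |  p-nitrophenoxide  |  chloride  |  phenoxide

iodide: pKₐ(HI) ≈ -10
chloride: pKₐ(HCl) ≈ -7
dihydrogen phosphate (H₂PO₄⁻): pKₐ(H₃PO₄) ≈ 2.1
PhCOO⁻: pKₐ(C₆H₅COOH) ≈ 4.2 — aryl carboxylate
p-nitrophenoxide: pKₐ(p-nitrophenol) ≈ 7.2
phenoxide: pKₐ(C₆H₅OH (phenol)) ≈ 10
methoxide (CH₃O⁻): pKₐ(CH₃OH) ≈ 15.5 — strong base; alkoxides do not leave unassisted

iodide > chloride > dihydrogen phosphate (H₂PO₄⁻) > PhCOO⁻ > p-nitrophenoxide > phenoxide > methoxide (CH₃O⁻)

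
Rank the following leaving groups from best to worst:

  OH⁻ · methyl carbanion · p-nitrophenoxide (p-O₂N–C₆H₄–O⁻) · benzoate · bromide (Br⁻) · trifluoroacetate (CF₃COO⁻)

bromide (Br⁻) > trifluoroacetate (CF₃COO⁻) > benzoate > p-nitrophenoxide (p-O₂N–C₆H₄–O⁻) > OH⁻ > methyl carbanion

Leaving-group ability tracks the stability of the departed species; conjugate-acid pKₐ is the usual yardstick (lower pKₐ → better LG).
bromide (Br⁻): pKₐ(HBr) ≈ -9 — weak base; good leaving group
trifluoroacetate (CF₃COO⁻): pKₐ(CF₃COOH) ≈ 0.2
benzoate: pKₐ(C₆H₅COOH) ≈ 4.2
p-nitrophenoxide (p-O₂N–C₆H₄–O⁻): pKₐ(p-nitrophenol) ≈ 7.2
OH⁻: pKₐ(H₂O) ≈ 15.7 — strong base; essentially never leaves without prior activation
methyl carbanion: pKₐ(CH₄) ≈ 48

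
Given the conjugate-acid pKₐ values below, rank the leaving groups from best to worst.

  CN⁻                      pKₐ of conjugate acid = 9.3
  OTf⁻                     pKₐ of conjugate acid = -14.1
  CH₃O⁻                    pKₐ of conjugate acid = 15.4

Lower conjugate-acid pKₐ ⇒ weaker base ⇒ better leaving group.
Sorting by the given values: OTf⁻ (-14.1), CN⁻ (9.3), CH₃O⁻ (15.4).

OTf⁻ > CN⁻ > CH₃O⁻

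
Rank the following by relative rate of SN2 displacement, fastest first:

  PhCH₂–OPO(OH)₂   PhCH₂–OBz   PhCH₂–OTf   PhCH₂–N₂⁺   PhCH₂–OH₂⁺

Same R in every case — rank the leaving groups.
Leaving-group ability tracks the stability of the departed species; conjugate-acid pKₐ is the usual yardstick (lower pKₐ → better LG).
PhCH₂–N₂⁺ loses N₂: no meaningful conjugate acid; N₂ departs as an exceptionally stable neutral molecule
PhCH₂–OTf loses OTf⁻: pKₐ(CF₃SO₃H (triflic acid)) ≈ -14
PhCH₂–OH₂⁺ loses H₂O: pKₐ(H₃O⁺) ≈ -1.7
PhCH₂–OPO(OH)₂ loses H₂PO₄⁻: pKₐ(H₃PO₄) ≈ 2.1
PhCH₂–OBz loses PhCOO⁻: pKₐ(C₆H₅COOH) ≈ 4.2

PhCH₂–N₂⁺ > PhCH₂–OTf > PhCH₂–OH₂⁺ > PhCH₂–OPO(OH)₂ > PhCH₂–OBz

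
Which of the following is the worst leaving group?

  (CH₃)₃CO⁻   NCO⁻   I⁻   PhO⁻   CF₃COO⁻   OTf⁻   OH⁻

OTf⁻: pKₐ(CF₃SO₃H (triflic acid)) ≈ -14
I⁻: pKₐ(HI) ≈ -10
CF₃COO⁻: pKₐ(CF₃COOH) ≈ 0.2
NCO⁻: pKₐ(HOCN) ≈ 3.5
PhO⁻: pKₐ(C₆H₅OH (phenol)) ≈ 10
OH⁻: pKₐ(H₂O) ≈ 15.7
(CH₃)₃CO⁻: pKₐ(t-BuOH) ≈ 18

(CH₃)₃CO⁻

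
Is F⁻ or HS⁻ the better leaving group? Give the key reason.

F⁻ is the better leaving group.
pKₐ(HF) ≈ 3.2 versus pKₐ(H₂S) ≈ 7: F⁻ is the much weaker base.
Small and strongly basic; the poor halide leaving group.

F⁻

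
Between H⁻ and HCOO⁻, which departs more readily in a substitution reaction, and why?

HCOO⁻

HCOO⁻ is the better leaving group.
pKₐ(HCOOH) ≈ 3.8 versus pKₐ(H₂) ≈ 36: HCOO⁻ is the much weaker base.
Resonance-stabilised carboxylate.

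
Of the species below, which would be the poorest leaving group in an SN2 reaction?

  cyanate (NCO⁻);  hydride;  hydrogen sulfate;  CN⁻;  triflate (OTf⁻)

hydride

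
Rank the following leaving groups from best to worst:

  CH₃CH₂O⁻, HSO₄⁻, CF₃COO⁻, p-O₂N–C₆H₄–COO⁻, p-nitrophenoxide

HSO₄⁻: pKₐ(H₂SO₄) ≈ -3 — conjugate base of a strong mineral acid
CF₃COO⁻: pKₐ(CF₃COOH) ≈ 0.2 — strongly electron-withdrawing CF₃ stabilises the carboxylate
p-O₂N–C₆H₄–COO⁻: pKₐ(p-nitrobenzoic acid) ≈ 3.4 — electron-withdrawing nitro group stabilises the carboxylate
p-nitrophenoxide: pKₐ(p-nitrophenol) ≈ 7.2 — nitro group delocalises the charge; the classic chromogenic LG
CH₃CH₂O⁻: pKₐ(CH₃CH₂OH) ≈ 16

HSO₄⁻ > CF₃COO⁻ > p-O₂N–C₆H₄–COO⁻ > p-nitrophenoxide > CH₃CH₂O⁻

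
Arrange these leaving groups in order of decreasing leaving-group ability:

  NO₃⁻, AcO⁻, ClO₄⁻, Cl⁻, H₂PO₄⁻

ClO₄⁻: pKₐ(HClO₄) ≈ -10 — extremely weak base; rarely used for safety reasons
Cl⁻: pKₐ(HCl) ≈ -7
NO₃⁻: pKₐ(HNO₃) ≈ -1.3 — resonance-delocalised over three oxygens
H₂PO₄⁻: pKₐ(H₃PO₄) ≈ 2.1 — moderate base; biological leaving group after further activation
AcO⁻: pKₐ(CH₃COOH) ≈ 4.8 — resonance-stabilised but still a weak base

ClO₄⁻ > Cl⁻ > NO₃⁻ > H₂PO₄⁻ > AcO⁻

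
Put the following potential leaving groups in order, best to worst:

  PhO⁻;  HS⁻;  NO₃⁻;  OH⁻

Rank by basicity of the departing species: weakest base leaves most easily.
NO₃⁻: pKₐ(HNO₃) ≈ -1.3 — resonance-delocalised over three oxygens
HS⁻: pKₐ(H₂S) ≈ 7 — larger and more polarisable than the oxygen analogue
PhO⁻: pKₐ(C₆H₅OH (phenol)) ≈ 10 — resonance into the ring helps, but still a poor LG
OH⁻: pKₐ(H₂O) ≈ 15.7 — strong base; essentially never leaves without prior activation

NO₃⁻ > HS⁻ > PhO⁻ > OH⁻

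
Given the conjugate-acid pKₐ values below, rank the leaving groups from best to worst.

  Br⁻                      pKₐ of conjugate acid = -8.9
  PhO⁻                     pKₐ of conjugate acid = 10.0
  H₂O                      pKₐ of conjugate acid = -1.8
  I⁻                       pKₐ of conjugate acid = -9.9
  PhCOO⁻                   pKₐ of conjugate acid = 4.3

Lower conjugate-acid pKₐ ⇒ weaker base ⇒ better leaving group.
Sorting by the given values: I⁻ (-9.9), Br⁻ (-8.9), H₂O (-1.8), PhCOO⁻ (4.3), PhO⁻ (10.0).

I⁻ > Br⁻ > H₂O > PhCOO⁻ > PhO⁻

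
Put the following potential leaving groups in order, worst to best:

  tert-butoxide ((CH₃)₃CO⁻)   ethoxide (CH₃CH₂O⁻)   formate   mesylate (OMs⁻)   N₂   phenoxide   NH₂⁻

NH₂⁻ < tert-butoxide ((CH₃)₃CO⁻) < ethoxide (CH₃CH₂O⁻) < phenoxide < formate < mesylate (OMs⁻) < N₂

Leaving-group ability tracks the stability of the departed species; conjugate-acid pKₐ is the usual yardstick (lower pKₐ → better LG).
N₂: no meaningful conjugate acid; N₂ departs as an exceptionally stable neutral molecule
mesylate (OMs⁻): pKₐ(CH₃SO₃H (MsOH)) ≈ -1.9
formate: pKₐ(HCOOH) ≈ 3.8
phenoxide: pKₐ(C₆H₅OH (phenol)) ≈ 10
ethoxide (CH₃CH₂O⁻): pKₐ(CH₃CH₂OH) ≈ 16
tert-butoxide ((CH₃)₃CO⁻): pKₐ(t-BuOH) ≈ 18
NH₂⁻: pKₐ(NH₃) ≈ 38
The question asks for worst first, so the sequence is read in increasing leaving-group ability.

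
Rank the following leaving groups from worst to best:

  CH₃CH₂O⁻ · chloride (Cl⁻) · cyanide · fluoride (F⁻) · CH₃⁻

The more stable X⁻ (or X) is on its own — i.e. the weaker a base it is — the better a leaving group it makes.
chloride (Cl⁻): pKₐ(HCl) ≈ -7
fluoride (F⁻): pKₐ(HF) ≈ 3.2
cyanide: pKₐ(HCN) ≈ 9.2
CH₃CH₂O⁻: pKₐ(CH₃CH₂OH) ≈ 16
CH₃⁻: pKₐ(CH₄) ≈ 48
The question asks for worst first, so the sequence is read in increasing leaving-group ability.

CH₃⁻ < CH₃CH₂O⁻ < cyanide < fluoride (F⁻) < chloride (Cl⁻)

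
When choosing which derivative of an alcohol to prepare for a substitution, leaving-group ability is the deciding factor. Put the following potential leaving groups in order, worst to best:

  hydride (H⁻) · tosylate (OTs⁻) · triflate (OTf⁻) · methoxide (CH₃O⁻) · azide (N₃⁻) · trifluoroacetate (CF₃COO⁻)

triflate (OTf⁻): pKₐ(CF₃SO₃H (triflic acid)) ≈ -14 — charge spread over three oxygens and a CF₃ group; the premier leaving group in synthesis
tosylate (OTs⁻): pKₐ(p-CH₃C₆H₄SO₃H (TsOH)) ≈ -2.8
trifluoroacetate (CF₃COO⁻): pKₐ(CF₃COOH) ≈ 0.2 — strongly electron-withdrawing CF₃ stabilises the carboxylate
azide (N₃⁻): pKₐ(HN₃) ≈ 4.7 — linear, resonance-stabilised
methoxide (CH₃O⁻): pKₐ(CH₃OH) ≈ 15.5
hydride (H⁻): pKₐ(H₂) ≈ 36 — extremely strong base; leaves only in special hydride-transfer contexts
The question asks for worst first, so the sequence is read in increasing leaving-group ability.

hydride (H⁻) < methoxide (CH₃O⁻) < azide (N₃⁻) < trifluoroacetate (CF₃COO⁻) < tosylate (OTs⁻) < triflate (OTf⁻)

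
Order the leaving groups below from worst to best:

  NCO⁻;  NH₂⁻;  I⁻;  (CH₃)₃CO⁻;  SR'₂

A good leaving group is a weak base: the lower the pKₐ of its conjugate acid, the more readily it departs.
I⁻: pKₐ(HI) ≈ -10
SR'₂: pKₐ(R'₂SH⁺) ≈ -7
NCO⁻: pKₐ(HOCN) ≈ 3.5
(CH₃)₃CO⁻: pKₐ(t-BuOH) ≈ 18
NH₂⁻: pKₐ(NH₃) ≈ 38
Reversing gives the worst-to-best order requested.

NH₂⁻ < (CH₃)₃CO⁻ < NCO⁻ < SR'₂ < I⁻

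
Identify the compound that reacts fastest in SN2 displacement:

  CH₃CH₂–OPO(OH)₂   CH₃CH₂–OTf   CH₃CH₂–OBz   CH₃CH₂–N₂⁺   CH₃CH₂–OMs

CH₃CH₂–N₂⁺

Same R in every case — rank the leaving groups.
Rank by basicity of the departing species: weakest base leaves most easily.
CH₃CH₂–N₂⁺ loses N₂: no meaningful conjugate acid; N₂ departs as an exceptionally stable neutral molecule
CH₃CH₂–OTf loses OTf⁻: pKₐ(CF₃SO₃H (triflic acid)) ≈ -14
CH₃CH₂–OMs loses OMs⁻: pKₐ(CH₃SO₃H (MsOH)) ≈ -1.9
CH₃CH₂–OPO(OH)₂ loses H₂PO₄⁻: pKₐ(H₃PO₄) ≈ 2.1
CH₃CH₂–OBz loses PhCOO⁻: pKₐ(C₆H₅COOH) ≈ 4.2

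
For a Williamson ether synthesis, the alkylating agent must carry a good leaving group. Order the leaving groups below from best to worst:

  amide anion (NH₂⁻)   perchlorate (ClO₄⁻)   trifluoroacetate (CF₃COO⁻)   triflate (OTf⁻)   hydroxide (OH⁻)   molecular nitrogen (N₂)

Leaving-group ability tracks the stability of the departed species; conjugate-acid pKₐ is the usual yardstick (lower pKₐ → better LG).
molecular nitrogen (N₂): no meaningful conjugate acid; N₂ departs as an exceptionally stable neutral molecule
triflate (OTf⁻): pKₐ(CF₃SO₃H (triflic acid)) ≈ -14
perchlorate (ClO₄⁻): pKₐ(HClO₄) ≈ -10
trifluoroacetate (CF₃COO⁻): pKₐ(CF₃COOH) ≈ 0.2
hydroxide (OH⁻): pKₐ(H₂O) ≈ 15.7
amide anion (NH₂⁻): pKₐ(NH₃) ≈ 38

molecular nitrogen (N₂) > triflate (OTf⁻) > perchlorate (ClO₄⁻) > trifluoroacetate (CF₃COO⁻) > hydroxide (OH⁻) > amide anion (NH₂⁻)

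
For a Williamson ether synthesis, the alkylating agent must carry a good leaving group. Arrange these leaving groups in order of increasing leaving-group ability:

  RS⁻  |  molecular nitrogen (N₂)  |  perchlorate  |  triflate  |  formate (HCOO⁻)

RS⁻ < formate (HCOO⁻) < perchlorate < triflate < molecular nitrogen (N₂)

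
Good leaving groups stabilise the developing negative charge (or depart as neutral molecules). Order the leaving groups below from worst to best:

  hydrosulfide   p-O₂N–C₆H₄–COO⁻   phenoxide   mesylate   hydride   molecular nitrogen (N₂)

hydride < phenoxide < hydrosulfide < p-O₂N–C₆H₄–COO⁻ < mesylate < molecular nitrogen (N₂)

The more stable X⁻ (or X) is on its own — i.e. the weaker a base it is — the better a leaving group it makes.
molecular nitrogen (N₂): no meaningful conjugate acid; N₂ departs as an exceptionally stable neutral molecule
mesylate: pKₐ(CH₃SO₃H (MsOH)) ≈ -1.9
p-O₂N–C₆H₄–COO⁻: pKₐ(p-nitrobenzoic acid) ≈ 3.4 — electron-withdrawing nitro group stabilises the carboxylate
hydrosulfide: pKₐ(H₂S) ≈ 7 — larger and more polarisable than the oxygen analogue
phenoxide: pKₐ(C₆H₅OH (phenol)) ≈ 10
hydride: pKₐ(H₂) ≈ 36 — extremely strong base; leaves only in special hydride-transfer contexts
The question asks for worst first, so the sequence is read in increasing leaving-group ability.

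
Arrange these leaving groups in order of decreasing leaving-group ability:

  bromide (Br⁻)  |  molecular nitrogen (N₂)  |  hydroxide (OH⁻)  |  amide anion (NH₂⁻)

molecular nitrogen (N₂): no meaningful conjugate acid; N₂ departs as an exceptionally stable neutral molecule
bromide (Br⁻): pKₐ(HBr) ≈ -9 — weak base; good leaving group
hydroxide (OH⁻): pKₐ(H₂O) ≈ 15.7
amide anion (NH₂⁻): pKₐ(NH₃) ≈ 38

molecular nitrogen (N₂) > bromide (Br⁻) > hydroxide (OH⁻) > amide anion (NH₂⁻)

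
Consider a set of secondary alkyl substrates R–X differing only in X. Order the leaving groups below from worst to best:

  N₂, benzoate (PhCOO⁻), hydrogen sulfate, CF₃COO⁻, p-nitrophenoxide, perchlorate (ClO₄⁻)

p-nitrophenoxide < benzoate (PhCOO⁻) < CF₃COO⁻ < hydrogen sulfate < perchlorate (ClO₄⁻) < N₂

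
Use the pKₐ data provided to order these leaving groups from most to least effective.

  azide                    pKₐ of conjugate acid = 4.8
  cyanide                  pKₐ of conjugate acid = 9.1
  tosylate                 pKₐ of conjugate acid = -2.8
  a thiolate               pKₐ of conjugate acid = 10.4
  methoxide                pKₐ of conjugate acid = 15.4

Lower conjugate-acid pKₐ ⇒ weaker base ⇒ better leaving group.
Sorting by the given values: tosylate (-2.8), azide (4.8), cyanide (9.1), a thiolate (10.4), methoxide (15.4).

tosylate > azide > cyanide > a thiolate > methoxide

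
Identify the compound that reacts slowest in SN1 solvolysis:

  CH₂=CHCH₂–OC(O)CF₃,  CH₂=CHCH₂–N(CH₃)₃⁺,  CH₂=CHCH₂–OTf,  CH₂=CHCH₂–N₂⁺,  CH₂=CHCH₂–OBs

Same R in every case — rank the leaving groups.
The more stable X⁻ (or X) is on its own — i.e. the weaker a base it is — the better a leaving group it makes.
CH₂=CHCH₂–N₂⁺ loses N₂: no meaningful conjugate acid; N₂ departs as an exceptionally stable neutral molecule
CH₂=CHCH₂–OTf loses OTf⁻: pKₐ(CF₃SO₃H (triflic acid)) ≈ -14
CH₂=CHCH₂–OBs loses OBs⁻: pKₐ(p-BrC₆H₄SO₃H) ≈ -2.8
CH₂=CHCH₂–OC(O)CF₃ loses CF₃COO⁻: pKₐ(CF₃COOH) ≈ 0.2
CH₂=CHCH₂–N(CH₃)₃⁺ loses NR'₃: pKₐ(R'₃NH⁺) ≈ 10.7

CH₂=CHCH₂–N(CH₃)₃⁺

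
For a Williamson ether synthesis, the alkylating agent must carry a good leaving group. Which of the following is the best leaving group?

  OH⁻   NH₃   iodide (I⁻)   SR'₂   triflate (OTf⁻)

triflate (OTf⁻): pKₐ(CF₃SO₃H (triflic acid)) ≈ -14
iodide (I⁻): pKₐ(HI) ≈ -10
SR'₂: pKₐ(R'₂SH⁺) ≈ -7
NH₃: pKₐ(NH₄⁺) ≈ 9.2
OH⁻: pKₐ(H₂O) ≈ 15.7

triflate (OTf⁻)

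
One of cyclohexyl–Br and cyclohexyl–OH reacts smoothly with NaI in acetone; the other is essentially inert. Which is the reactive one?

cyclohexyl–Br

From cyclohexyl–OH the departing group would be OH⁻ (pKₐ(H₂O) ≈ 15.7). Strong base; essentially never leaves without prior activation.
From cyclohexyl–Br the leaving group is Br⁻ (pKₐ(HBr) ≈ -9). Weak base; good leaving group.
(In practice cyclohexyl–Br is made from cyclohexyl–OH by treatment with PBr₃, replacing the hydroxyl with bromide.)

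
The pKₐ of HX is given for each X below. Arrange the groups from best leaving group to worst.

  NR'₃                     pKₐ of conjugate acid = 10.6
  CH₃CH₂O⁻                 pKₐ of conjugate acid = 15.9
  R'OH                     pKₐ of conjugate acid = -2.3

R'OH > NR'₃ > CH₃CH₂O⁻

Lower conjugate-acid pKₐ ⇒ weaker base ⇒ better leaving group.
Sorting by the given values: R'OH (-2.3), NR'₃ (10.6), CH₃CH₂O⁻ (15.9).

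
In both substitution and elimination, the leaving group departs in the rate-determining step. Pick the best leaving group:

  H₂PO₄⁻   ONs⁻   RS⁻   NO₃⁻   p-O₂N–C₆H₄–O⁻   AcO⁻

ONs⁻

A good leaving group is a weak base: the lower the pKₐ of its conjugate acid, the more readily it departs.
ONs⁻: pKₐ(p-O₂NC₆H₄SO₃H) ≈ -3.5
NO₃⁻: pKₐ(HNO₃) ≈ -1.3
H₂PO₄⁻: pKₐ(H₃PO₄) ≈ 2.1
AcO⁻: pKₐ(CH₃COOH) ≈ 4.8
p-O₂N–C₆H₄–O⁻: pKₐ(p-nitrophenol) ≈ 7.2
RS⁻: pKₐ(RSH (a thiol)) ≈ 10.5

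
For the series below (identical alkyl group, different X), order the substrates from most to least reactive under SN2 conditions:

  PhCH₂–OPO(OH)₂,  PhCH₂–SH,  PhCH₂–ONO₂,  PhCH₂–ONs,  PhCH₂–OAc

Same R in every case — rank the leaving groups.
Rank by basicity of the departing species: weakest base leaves most easily.
PhCH₂–ONs loses ONs⁻: pKₐ(p-O₂NC₆H₄SO₃H) ≈ -3.5
PhCH₂–ONO₂ loses NO₃⁻: pKₐ(HNO₃) ≈ -1.3
PhCH₂–OPO(OH)₂ loses H₂PO₄⁻: pKₐ(H₃PO₄) ≈ 2.1
PhCH₂–OAc loses AcO⁻: pKₐ(CH₃COOH) ≈ 4.8
PhCH₂–SH loses HS⁻: pKₐ(H₂S) ≈ 7

PhCH₂–ONs > PhCH₂–ONO₂ > PhCH₂–OPO(OH)₂ > PhCH₂–OAc > PhCH₂–SH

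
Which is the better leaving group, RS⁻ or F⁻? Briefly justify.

F⁻

F⁻ is the better leaving group.
pKₐ(HF) ≈ 3.2 versus pKₐ(RSH (a thiol)) ≈ 10.5: F⁻ is the much weaker base.
Small and strongly basic; the poor halide leaving group.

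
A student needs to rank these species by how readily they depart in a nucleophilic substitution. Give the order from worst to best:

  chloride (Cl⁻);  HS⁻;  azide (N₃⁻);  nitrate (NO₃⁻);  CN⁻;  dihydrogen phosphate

chloride (Cl⁻): pKₐ(HCl) ≈ -7
nitrate (NO₃⁻): pKₐ(HNO₃) ≈ -1.3
dihydrogen phosphate: pKₐ(H₃PO₄) ≈ 2.1
azide (N₃⁻): pKₐ(HN₃) ≈ 4.7
HS⁻: pKₐ(H₂S) ≈ 7
CN⁻: pKₐ(HCN) ≈ 9.2
Reversing gives the worst-to-best order requested.

CN⁻ < HS⁻ < azide (N₃⁻) < dihydrogen phosphate < nitrate (NO₃⁻) < chloride (Cl⁻)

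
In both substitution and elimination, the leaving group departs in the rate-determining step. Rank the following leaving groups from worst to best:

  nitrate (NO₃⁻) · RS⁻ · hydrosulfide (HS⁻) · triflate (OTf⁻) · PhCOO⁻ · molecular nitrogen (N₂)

Leaving-group ability tracks the stability of the departed species; conjugate-acid pKₐ is the usual yardstick (lower pKₐ → better LG).
molecular nitrogen (N₂): no meaningful conjugate acid; N₂ departs as an exceptionally stable neutral molecule
triflate (OTf⁻): pKₐ(CF₃SO₃H (triflic acid)) ≈ -14
nitrate (NO₃⁻): pKₐ(HNO₃) ≈ -1.3
PhCOO⁻: pKₐ(C₆H₅COOH) ≈ 4.2
hydrosulfide (HS⁻): pKₐ(H₂S) ≈ 7
RS⁻: pKₐ(RSH (a thiol)) ≈ 10.5
The question asks for worst first, so the sequence is read in increasing leaving-group ability.

RS⁻ < hydrosulfide (HS⁻) < PhCOO⁻ < nitrate (NO₃⁻) < triflate (OTf⁻) < molecular nitrogen (N₂)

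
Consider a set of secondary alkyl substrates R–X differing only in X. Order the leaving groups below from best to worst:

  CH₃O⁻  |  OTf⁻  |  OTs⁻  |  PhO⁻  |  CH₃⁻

Leaving-group ability tracks the stability of the departed species; conjugate-acid pKₐ is the usual yardstick (lower pKₐ → better LG).
OTf⁻: pKₐ(CF₃SO₃H (triflic acid)) ≈ -14
OTs⁻: pKₐ(p-CH₃C₆H₄SO₃H (TsOH)) ≈ -2.8 — resonance-delocalised arenesulfonate
PhO⁻: pKₐ(C₆H₅OH (phenol)) ≈ 10 — resonance into the ring helps, but still a poor LG
CH₃O⁻: pKₐ(CH₃OH) ≈ 15.5
CH₃⁻: pKₐ(CH₄) ≈ 48 — unstabilised carbanion; the worst conceivable leaving group

OTf⁻ > OTs⁻ > PhO⁻ > CH₃O⁻ > CH₃⁻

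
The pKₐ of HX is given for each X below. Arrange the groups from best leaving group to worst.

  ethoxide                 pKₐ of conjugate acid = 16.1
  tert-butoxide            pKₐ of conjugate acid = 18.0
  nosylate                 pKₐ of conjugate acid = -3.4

nosylate > ethoxide > tert-butoxide

Lower conjugate-acid pKₐ ⇒ weaker base ⇒ better leaving group.
Sorting by the given values: nosylate (-3.4), ethoxide (16.1), tert-butoxide (18.0).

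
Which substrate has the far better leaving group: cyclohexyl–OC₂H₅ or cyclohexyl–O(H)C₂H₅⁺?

cyclohexyl–O(H)C₂H₅⁺

From cyclohexyl–OC₂H₅ the departing group would be CH₃CH₂O⁻ (pKₐ(CH₃CH₂OH) ≈ 16). Strong base; alkoxides do not leave unassisted.
From cyclohexyl–O(H)C₂H₅⁺ the leaving group is R'OH (pKₐ(R'OH₂⁺) ≈ -2.4). Neutral; leaves from a protonated ether (an oxonium ion, R–O(H)R'⁺).
(In practice cyclohexyl–O(H)C₂H₅⁺ is made from cyclohexyl–OC₂H₅ by protonation with concentrated HBr, allowing neutral ethanol, rather than ethoxide, to depart.)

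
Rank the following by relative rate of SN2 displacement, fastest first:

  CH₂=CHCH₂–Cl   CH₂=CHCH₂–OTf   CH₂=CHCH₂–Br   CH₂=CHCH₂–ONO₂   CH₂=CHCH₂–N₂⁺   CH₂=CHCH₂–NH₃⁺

Identical carbon frameworks mean the comparison reduces to leaving-group quality.
Rank by basicity of the departing species: weakest base leaves most easily.
CH₂=CHCH₂–N₂⁺ loses N₂: no meaningful conjugate acid; N₂ departs as an exceptionally stable neutral molecule
CH₂=CHCH₂–OTf loses OTf⁻: pKₐ(CF₃SO₃H (triflic acid)) ≈ -14
CH₂=CHCH₂–Br loses Br⁻: pKₐ(HBr) ≈ -9
CH₂=CHCH₂–Cl loses Cl⁻: pKₐ(HCl) ≈ -7
CH₂=CHCH₂–ONO₂ loses NO₃⁻: pKₐ(HNO₃) ≈ -1.3
CH₂=CHCH₂–NH₃⁺ loses NH₃: pKₐ(NH₄⁺) ≈ 9.2

CH₂=CHCH₂–N₂⁺ > CH₂=CHCH₂–OTf > CH₂=CHCH₂–Br > CH₂=CHCH₂–Cl > CH₂=CHCH₂–ONO₂ > CH₂=CHCH₂–NH₃⁺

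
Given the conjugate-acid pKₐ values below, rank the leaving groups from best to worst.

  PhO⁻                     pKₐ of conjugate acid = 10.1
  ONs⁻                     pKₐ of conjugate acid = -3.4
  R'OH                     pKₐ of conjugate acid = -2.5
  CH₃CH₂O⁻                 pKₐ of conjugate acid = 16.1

Lower conjugate-acid pKₐ ⇒ weaker base ⇒ better leaving group.
Sorting by the given values: ONs⁻ (-3.4), R'OH (-2.5), PhO⁻ (10.1), CH₃CH₂O⁻ (16.1).

ONs⁻ > R'OH > PhO⁻ > CH₃CH₂O⁻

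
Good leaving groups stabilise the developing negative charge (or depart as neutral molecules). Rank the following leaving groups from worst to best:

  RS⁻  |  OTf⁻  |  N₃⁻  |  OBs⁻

RS⁻ < N₃⁻ < OBs⁻ < OTf⁻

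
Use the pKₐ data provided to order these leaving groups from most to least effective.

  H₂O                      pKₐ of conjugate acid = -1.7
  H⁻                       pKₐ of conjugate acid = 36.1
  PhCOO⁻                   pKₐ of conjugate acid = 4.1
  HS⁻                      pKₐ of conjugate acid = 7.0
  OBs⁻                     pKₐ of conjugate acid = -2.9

Lower conjugate-acid pKₐ ⇒ weaker base ⇒ better leaving group.
Sorting by the given values: OBs⁻ (-2.9), H₂O (-1.7), PhCOO⁻ (4.1), HS⁻ (7.0), H⁻ (36.1).

OBs⁻ > H₂O > PhCOO⁻ > HS⁻ > H⁻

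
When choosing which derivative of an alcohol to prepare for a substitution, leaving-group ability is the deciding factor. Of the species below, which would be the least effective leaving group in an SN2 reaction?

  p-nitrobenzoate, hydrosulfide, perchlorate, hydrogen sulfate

hydrosulfide

Leaving-group ability tracks the stability of the departed species; conjugate-acid pKₐ is the usual yardstick (lower pKₐ → better LG).
perchlorate: pKₐ(HClO₄) ≈ -10
hydrogen sulfate: pKₐ(H₂SO₄) ≈ -3
p-nitrobenzoate: pKₐ(p-nitrobenzoic acid) ≈ 3.4
hydrosulfide: pKₐ(H₂S) ≈ 7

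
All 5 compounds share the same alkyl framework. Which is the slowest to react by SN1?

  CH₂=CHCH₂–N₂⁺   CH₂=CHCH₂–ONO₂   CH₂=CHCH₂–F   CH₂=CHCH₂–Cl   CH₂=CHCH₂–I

CH₂=CHCH₂–F

With the same alkyl group throughout, only the leaving group differentiates the rates.
Leaving-group ability tracks the stability of the departed species; conjugate-acid pKₐ is the usual yardstick (lower pKₐ → better LG).
CH₂=CHCH₂–N₂⁺ loses N₂: no meaningful conjugate acid; N₂ departs as an exceptionally stable neutral molecule
CH₂=CHCH₂–I loses I⁻: pKₐ(HI) ≈ -10
CH₂=CHCH₂–Cl loses Cl⁻: pKₐ(HCl) ≈ -7
CH₂=CHCH₂–ONO₂ loses NO₃⁻: pKₐ(HNO₃) ≈ -1.3
CH₂=CHCH₂–F loses F⁻: pKₐ(HF) ≈ 3.2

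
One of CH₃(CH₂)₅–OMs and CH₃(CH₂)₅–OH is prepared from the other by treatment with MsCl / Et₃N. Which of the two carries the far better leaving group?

From CH₃(CH₂)₅–OH the departing group would be OH⁻ (pKₐ(H₂O) ≈ 15.7). Strong base; essentially never leaves without prior activation.
From CH₃(CH₂)₅–OMs the leaving group is OMs⁻ (pKₐ(CH₃SO₃H (MsOH)) ≈ -1.9). Resonance-delocalised alkanesulfonate.
Treatment with MsCl / Et₃N works by converting the hydroxyl into a mesylate, making CH₃(CH₂)₅–OMs enormously more reactive.

CH₃(CH₂)₅–OMs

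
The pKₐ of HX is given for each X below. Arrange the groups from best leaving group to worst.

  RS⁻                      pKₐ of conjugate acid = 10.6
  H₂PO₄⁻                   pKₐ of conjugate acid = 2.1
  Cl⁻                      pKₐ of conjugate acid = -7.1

Cl⁻ > H₂PO₄⁻ > RS⁻

Lower conjugate-acid pKₐ ⇒ weaker base ⇒ better leaving group.
Sorting by the given values: Cl⁻ (-7.1), H₂PO₄⁻ (2.1), RS⁻ (10.6).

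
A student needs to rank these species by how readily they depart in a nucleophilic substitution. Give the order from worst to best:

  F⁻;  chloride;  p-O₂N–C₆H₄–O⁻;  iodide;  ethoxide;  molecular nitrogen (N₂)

Rank by basicity of the departing species: weakest base leaves most easily.
molecular nitrogen (N₂): no meaningful conjugate acid; N₂ departs as an exceptionally stable neutral molecule
iodide: pKₐ(HI) ≈ -10 — large, highly polarisable; very weak base
chloride: pKₐ(HCl) ≈ -7
F⁻: pKₐ(HF) ≈ 3.2 — small and strongly basic; the poor halide leaving group
p-O₂N–C₆H₄–O⁻: pKₐ(p-nitrophenol) ≈ 7.2 — nitro group delocalises the charge; the classic chromogenic LG
ethoxide: pKₐ(CH₃CH₂OH) ≈ 16 — strong base; alkoxides do not leave unassisted
The question asks for worst first, so the sequence is read in increasing leaving-group ability.

ethoxide < p-O₂N–C₆H₄–O⁻ < F⁻ < chloride < iodide < molecular nitrogen (N₂)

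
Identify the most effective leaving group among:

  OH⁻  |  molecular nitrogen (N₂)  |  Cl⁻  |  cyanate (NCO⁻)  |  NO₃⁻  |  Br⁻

molecular nitrogen (N₂)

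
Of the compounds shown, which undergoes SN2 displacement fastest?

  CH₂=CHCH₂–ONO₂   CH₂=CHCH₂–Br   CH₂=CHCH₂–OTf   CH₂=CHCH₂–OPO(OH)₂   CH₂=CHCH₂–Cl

CH₂=CHCH₂–OTf

With the same alkyl group throughout, only the leaving group differentiates the rates.
The more stable X⁻ (or X) is on its own — i.e. the weaker a base it is — the better a leaving group it makes.
CH₂=CHCH₂–OTf loses OTf⁻: pKₐ(CF₃SO₃H (triflic acid)) ≈ -14
CH₂=CHCH₂–Br loses Br⁻: pKₐ(HBr) ≈ -9
CH₂=CHCH₂–Cl loses Cl⁻: pKₐ(HCl) ≈ -7
CH₂=CHCH₂–ONO₂ loses NO₃⁻: pKₐ(HNO₃) ≈ -1.3
CH₂=CHCH₂–OPO(OH)₂ loses H₂PO₄⁻: pKₐ(H₃PO₄) ≈ 2.1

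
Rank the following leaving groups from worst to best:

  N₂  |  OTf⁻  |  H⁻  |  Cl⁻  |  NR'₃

H⁻ < NR'₃ < Cl⁻ < OTf⁻ < N₂

Rank by basicity of the departing species: weakest base leaves most easily.
N₂: no meaningful conjugate acid; N₂ departs as an exceptionally stable neutral molecule
OTf⁻: pKₐ(CF₃SO₃H (triflic acid)) ≈ -14
Cl⁻: pKₐ(HCl) ≈ -7
NR'₃: pKₐ(R'₃NH⁺) ≈ 10.7
H⁻: pKₐ(H₂) ≈ 36
Reversing gives the worst-to-best order requested.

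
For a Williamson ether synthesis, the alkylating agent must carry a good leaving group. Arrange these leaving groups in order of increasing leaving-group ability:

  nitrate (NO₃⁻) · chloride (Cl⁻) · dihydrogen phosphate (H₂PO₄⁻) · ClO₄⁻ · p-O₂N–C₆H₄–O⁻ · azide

A good leaving group is a weak base: the lower the pKₐ of its conjugate acid, the more readily it departs.
ClO₄⁻: pKₐ(HClO₄) ≈ -10 — extremely weak base; rarely used for safety reasons
chloride (Cl⁻): pKₐ(HCl) ≈ -7
nitrate (NO₃⁻): pKₐ(HNO₃) ≈ -1.3
dihydrogen phosphate (H₂PO₄⁻): pKₐ(H₃PO₄) ≈ 2.1
azide: pKₐ(HN₃) ≈ 4.7
p-O₂N–C₆H₄–O⁻: pKₐ(p-nitrophenol) ≈ 7.2
Listed from poorest to best leaving group as asked.

p-O₂N–C₆H₄–O⁻ < azide < dihydrogen phosphate (H₂PO₄⁻) < nitrate (NO₃⁻) < chloride (Cl⁻) < ClO₄⁻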